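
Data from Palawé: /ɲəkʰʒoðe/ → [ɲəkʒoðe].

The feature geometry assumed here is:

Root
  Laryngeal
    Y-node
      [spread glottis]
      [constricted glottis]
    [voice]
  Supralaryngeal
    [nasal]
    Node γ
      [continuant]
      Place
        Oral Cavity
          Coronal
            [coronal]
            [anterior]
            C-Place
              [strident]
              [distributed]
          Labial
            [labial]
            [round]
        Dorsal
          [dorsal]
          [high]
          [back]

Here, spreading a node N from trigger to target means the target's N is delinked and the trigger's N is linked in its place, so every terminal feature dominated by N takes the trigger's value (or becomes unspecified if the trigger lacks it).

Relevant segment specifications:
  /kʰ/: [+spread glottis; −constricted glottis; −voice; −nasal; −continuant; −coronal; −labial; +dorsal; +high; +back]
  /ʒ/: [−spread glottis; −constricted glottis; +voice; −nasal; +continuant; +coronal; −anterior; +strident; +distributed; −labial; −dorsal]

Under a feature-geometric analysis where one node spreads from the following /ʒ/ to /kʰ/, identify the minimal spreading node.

[spread glottis]

Comparing /kʰ/ with its surface form [k], the only feature that changes is [spread glottis].
With a single altered terminal, the smallest constituent that could spread is that terminal — [spread glottis].
Features on which the two segments disagree outside [spread glottis], such as [continuant], [coronal], are unchanged — nothing dominating them spread, and [spread glottis] is the minimal sufficient constituent.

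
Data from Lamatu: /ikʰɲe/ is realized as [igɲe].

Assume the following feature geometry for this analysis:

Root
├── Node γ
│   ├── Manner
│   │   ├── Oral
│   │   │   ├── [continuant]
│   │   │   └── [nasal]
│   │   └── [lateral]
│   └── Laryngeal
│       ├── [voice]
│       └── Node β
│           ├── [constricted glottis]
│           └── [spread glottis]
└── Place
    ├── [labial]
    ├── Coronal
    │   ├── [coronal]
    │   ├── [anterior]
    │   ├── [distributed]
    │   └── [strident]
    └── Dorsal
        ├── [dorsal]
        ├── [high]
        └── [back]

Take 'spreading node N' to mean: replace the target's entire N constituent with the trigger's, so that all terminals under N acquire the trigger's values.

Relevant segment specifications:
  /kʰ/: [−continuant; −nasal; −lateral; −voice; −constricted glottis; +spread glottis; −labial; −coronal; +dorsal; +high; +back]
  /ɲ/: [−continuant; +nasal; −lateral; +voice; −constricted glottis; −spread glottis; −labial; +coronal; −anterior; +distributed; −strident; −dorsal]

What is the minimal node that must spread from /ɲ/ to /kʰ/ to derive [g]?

Laryngeal

/kʰ/ and [g] differ in [voice], [spread glottis]; every other specified feature is identical.
The smallest constituent containing every changed terminal is Laryngeal — each of its daughters lacks at least one of the affected features.
Delinking /kʰ/'s Laryngeal and associating /ɲ/'s Laryngeal gives precisely the feature bundle of [g].
Since [nasal] is preserved even though /ɲ/ disagrees there, no node above Laryngeal spread.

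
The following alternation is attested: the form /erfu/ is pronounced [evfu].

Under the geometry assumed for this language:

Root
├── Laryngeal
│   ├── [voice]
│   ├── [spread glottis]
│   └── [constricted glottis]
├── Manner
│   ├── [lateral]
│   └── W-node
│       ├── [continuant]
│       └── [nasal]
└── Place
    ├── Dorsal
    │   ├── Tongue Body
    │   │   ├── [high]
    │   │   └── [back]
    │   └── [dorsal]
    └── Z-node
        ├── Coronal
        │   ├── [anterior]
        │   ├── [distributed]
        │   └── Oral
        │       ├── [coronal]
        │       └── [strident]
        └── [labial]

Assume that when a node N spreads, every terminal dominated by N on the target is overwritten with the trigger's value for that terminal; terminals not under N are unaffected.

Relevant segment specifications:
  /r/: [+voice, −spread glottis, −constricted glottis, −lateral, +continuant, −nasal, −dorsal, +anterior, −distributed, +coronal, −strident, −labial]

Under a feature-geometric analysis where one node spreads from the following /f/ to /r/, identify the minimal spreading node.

Z-node

/r/ and [v] differ in [labial], [coronal], [anterior], [distributed], [strident]; every other specified feature is identical.
The smallest constituent containing every changed terminal is Z-node — each of its daughters lacks at least one of the affected features.
Spreading Z-node from /f/ overwrites each of those terminals with /f/'s values, yielding exactly [v].
[voice], a feature on which the two segments disagree outside Z-node, is unchanged — nothing dominating it spread, and Z-node is the minimal sufficient constituent.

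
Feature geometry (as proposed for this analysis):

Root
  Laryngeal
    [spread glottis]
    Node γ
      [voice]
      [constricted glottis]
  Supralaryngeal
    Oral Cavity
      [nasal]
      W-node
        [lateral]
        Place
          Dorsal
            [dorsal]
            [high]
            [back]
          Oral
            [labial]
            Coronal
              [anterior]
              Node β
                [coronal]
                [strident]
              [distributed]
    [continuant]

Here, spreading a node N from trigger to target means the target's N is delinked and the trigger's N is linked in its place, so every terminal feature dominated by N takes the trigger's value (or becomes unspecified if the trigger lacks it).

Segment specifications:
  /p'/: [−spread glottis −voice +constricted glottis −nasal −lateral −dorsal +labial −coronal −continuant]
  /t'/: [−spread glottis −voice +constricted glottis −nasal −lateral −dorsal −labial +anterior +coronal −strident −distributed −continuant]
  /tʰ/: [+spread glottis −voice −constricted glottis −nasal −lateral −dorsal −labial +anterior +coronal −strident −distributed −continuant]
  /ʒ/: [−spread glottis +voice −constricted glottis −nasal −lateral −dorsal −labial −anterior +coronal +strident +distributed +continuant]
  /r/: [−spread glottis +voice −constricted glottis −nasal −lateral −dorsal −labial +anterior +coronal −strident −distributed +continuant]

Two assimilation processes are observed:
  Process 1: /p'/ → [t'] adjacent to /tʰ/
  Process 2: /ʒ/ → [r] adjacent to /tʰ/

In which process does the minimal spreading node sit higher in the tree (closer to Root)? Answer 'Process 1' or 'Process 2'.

Process 1

Process 1: the features that change are [labial], [coronal], [anterior], [distributed], [strident]; the minimal node is Oral (depth 5).
In Process 2, [anterior], [distributed], [strident] change, so the minimal spreading node is Coronal at depth 6.
Depth 5 < depth 6; Process 1 involves the structurally higher constituent Oral.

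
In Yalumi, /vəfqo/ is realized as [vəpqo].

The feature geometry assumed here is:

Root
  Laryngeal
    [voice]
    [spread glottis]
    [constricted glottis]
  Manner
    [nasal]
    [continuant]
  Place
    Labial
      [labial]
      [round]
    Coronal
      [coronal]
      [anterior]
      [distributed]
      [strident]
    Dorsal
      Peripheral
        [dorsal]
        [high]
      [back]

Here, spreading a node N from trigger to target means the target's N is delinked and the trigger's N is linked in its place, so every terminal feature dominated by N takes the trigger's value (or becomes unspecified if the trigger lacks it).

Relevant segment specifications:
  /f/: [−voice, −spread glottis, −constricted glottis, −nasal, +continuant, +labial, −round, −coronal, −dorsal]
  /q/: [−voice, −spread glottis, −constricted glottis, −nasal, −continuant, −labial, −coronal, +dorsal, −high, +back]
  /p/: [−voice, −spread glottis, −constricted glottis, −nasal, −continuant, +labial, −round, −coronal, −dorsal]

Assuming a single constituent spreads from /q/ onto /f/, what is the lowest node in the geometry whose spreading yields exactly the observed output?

/f/ and [p] differ in [continuant]; every other specified feature is identical.
With a single altered terminal, the smallest constituent that could spread is that terminal — [continuant].
[dorsal], [labial] stay as in /f/ although /q/ differs there, so no node dominating them spread; among the remaining candidates [continuant] is the lowest that derives the output.

[continuant]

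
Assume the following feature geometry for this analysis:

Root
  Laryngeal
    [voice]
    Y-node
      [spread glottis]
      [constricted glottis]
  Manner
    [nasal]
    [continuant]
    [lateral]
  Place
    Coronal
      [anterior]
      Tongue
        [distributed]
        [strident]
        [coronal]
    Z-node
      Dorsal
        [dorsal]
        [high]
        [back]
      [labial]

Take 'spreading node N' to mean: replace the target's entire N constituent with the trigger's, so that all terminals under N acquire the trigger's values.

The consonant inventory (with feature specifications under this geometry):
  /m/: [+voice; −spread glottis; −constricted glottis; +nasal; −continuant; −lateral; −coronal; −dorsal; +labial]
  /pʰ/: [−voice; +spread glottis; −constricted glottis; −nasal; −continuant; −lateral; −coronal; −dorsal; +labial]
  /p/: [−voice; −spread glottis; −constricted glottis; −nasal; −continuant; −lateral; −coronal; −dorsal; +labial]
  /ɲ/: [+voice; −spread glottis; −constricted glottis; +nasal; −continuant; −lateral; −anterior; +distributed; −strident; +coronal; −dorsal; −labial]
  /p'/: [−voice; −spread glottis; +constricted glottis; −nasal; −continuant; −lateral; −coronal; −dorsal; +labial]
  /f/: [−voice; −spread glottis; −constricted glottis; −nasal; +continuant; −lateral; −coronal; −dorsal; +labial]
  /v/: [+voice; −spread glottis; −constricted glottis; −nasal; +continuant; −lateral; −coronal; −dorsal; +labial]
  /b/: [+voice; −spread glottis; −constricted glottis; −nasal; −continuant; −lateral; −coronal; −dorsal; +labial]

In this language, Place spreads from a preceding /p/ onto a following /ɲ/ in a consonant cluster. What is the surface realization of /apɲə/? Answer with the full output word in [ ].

[apmə]

Place immediately or transitively dominates [anterior], [distributed], [strident], [coronal], [dorsal], [high], [back], [labial].
The target acquires /p/'s values for everything under Place — [−coronal], [−dorsal], [+labial] — while keeping its own [voice], [spread glottis], [constricted glottis], ….
Among the inventory, only /m/ has exactly this specification, giving the surface form [apmə].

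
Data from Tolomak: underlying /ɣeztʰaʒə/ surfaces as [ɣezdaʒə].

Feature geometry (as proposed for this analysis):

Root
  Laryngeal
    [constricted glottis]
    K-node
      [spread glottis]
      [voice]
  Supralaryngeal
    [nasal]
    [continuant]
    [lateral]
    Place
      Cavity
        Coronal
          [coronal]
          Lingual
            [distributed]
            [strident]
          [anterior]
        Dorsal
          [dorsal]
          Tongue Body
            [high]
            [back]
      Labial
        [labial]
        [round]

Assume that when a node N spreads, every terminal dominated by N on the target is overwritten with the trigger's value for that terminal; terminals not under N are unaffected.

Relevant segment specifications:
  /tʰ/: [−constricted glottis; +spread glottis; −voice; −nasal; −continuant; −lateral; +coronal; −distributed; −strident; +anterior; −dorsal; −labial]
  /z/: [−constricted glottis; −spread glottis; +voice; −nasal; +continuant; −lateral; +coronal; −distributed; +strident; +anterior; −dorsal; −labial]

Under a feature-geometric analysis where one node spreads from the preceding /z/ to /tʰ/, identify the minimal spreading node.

K-node

Feature comparison: [voice], [spread glottis] differ between /tʰ/ and [d]; the remaining terminals match.
In this geometry the lowest node dominating all of them is K-node: every daughter of K-node dominates only a proper subset, so no lower node suffices.
If K-node spreads, every terminal under it takes /z/'s value, producing [d] as observed.
Features on which the two segments disagree outside K-node, such as [continuant], [strident], are unchanged — nothing dominating them spread, and K-node is the minimal sufficient constituent.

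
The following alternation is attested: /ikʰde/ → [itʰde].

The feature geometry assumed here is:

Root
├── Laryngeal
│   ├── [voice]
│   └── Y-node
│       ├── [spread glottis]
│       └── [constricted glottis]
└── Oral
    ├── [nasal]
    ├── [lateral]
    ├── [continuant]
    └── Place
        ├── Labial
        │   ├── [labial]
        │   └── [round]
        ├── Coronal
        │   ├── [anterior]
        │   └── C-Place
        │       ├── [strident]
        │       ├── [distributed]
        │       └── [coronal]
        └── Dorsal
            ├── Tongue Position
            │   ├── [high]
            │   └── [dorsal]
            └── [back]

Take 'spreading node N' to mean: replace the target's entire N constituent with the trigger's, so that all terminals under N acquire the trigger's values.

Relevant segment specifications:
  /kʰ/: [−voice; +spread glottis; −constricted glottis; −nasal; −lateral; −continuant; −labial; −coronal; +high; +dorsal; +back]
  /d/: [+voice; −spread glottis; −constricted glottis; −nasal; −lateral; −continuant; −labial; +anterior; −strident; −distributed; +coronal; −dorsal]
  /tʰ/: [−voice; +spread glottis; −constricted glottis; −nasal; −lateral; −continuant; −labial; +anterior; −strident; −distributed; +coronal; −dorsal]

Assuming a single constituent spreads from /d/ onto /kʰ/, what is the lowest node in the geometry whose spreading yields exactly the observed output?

/kʰ/ and [tʰ] differ in [coronal], [anterior], [distributed], [strident], [dorsal], [high], [back]; every other specified feature is identical.
In this geometry the lowest node dominating all of them is Place: every daughter of Place dominates only a proper subset, so no lower node suffices.
Delinking /kʰ/'s Place and associating /d/'s Place gives precisely the feature bundle of [tʰ].
Features on which the two segments disagree outside Place, such as [spread glottis], [voice], are unchanged — nothing dominating them spread, and Place is the minimal sufficient constituent.

Place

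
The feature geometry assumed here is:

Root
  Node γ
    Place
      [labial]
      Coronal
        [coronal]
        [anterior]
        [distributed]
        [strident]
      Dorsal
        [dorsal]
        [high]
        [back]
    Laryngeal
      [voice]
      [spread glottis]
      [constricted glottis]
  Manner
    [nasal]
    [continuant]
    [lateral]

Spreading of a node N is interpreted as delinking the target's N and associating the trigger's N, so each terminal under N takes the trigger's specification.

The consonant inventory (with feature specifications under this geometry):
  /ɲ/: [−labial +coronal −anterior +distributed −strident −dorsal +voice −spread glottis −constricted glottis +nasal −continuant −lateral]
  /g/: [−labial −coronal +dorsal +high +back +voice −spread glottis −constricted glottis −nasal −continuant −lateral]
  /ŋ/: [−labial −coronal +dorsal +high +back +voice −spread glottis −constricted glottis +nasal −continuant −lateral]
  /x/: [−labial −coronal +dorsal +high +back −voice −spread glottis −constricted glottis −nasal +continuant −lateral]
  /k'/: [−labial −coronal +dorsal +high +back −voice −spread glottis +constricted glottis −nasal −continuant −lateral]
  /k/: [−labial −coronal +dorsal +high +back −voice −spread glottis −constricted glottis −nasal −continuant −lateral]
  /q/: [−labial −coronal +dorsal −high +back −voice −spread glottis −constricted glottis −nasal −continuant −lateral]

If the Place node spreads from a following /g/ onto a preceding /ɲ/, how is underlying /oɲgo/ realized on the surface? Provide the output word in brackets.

[oŋgo]

The Place node dominates the terminals [labial], [coronal], [anterior], [distributed], [strident], [dorsal], [high], [back].
Spreading Place from /g/ onto /ɲ/ replaces those values with /g/'s: [−labial], [−coronal], [+dorsal], [+high], [+back]. Features outside Place ([voice], [spread glottis], [constricted glottis], …) stay as in /ɲ/.
Among the inventory, only /ŋ/ has exactly this specification, giving the surface form [oŋgo].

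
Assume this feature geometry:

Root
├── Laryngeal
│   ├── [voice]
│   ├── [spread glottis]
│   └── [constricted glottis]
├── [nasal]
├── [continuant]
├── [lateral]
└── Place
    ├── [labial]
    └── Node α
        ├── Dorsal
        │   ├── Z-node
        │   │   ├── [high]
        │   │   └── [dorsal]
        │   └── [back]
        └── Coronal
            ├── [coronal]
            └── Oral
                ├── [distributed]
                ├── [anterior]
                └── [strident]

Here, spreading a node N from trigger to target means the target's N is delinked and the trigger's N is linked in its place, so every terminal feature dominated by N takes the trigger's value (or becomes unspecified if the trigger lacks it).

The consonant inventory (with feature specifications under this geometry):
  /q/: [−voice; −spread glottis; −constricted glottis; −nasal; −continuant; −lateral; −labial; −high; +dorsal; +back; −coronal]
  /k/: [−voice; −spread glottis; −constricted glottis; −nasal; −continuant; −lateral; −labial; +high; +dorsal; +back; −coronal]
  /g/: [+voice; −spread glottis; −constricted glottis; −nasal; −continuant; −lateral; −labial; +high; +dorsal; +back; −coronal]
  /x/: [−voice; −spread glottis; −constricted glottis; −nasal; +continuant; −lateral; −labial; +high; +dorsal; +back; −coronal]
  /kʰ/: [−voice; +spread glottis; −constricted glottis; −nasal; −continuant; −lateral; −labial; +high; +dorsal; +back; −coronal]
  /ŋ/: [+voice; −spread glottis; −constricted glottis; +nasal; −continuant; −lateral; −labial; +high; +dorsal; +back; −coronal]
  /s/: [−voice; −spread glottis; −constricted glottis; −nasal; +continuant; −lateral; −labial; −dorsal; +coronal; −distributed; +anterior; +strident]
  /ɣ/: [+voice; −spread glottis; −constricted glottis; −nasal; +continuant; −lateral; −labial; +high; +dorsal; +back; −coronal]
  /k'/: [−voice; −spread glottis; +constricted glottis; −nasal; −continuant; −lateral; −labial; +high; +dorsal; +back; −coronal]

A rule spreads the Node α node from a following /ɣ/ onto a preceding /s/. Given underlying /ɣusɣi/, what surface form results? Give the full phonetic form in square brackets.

[ɣuxɣi]

Terminals under Node α in this geometry: [high], [dorsal], [back], [coronal], [distributed], [anterior], [strident].
The target acquires /ɣ/'s values for everything under Node α — [+high], [+dorsal], [+back], [−coronal] — while keeping its own [voice], [spread glottis], [constricted glottis], ….
Among the inventory, only /x/ has exactly this specification, giving the surface form [ɣuxɣi].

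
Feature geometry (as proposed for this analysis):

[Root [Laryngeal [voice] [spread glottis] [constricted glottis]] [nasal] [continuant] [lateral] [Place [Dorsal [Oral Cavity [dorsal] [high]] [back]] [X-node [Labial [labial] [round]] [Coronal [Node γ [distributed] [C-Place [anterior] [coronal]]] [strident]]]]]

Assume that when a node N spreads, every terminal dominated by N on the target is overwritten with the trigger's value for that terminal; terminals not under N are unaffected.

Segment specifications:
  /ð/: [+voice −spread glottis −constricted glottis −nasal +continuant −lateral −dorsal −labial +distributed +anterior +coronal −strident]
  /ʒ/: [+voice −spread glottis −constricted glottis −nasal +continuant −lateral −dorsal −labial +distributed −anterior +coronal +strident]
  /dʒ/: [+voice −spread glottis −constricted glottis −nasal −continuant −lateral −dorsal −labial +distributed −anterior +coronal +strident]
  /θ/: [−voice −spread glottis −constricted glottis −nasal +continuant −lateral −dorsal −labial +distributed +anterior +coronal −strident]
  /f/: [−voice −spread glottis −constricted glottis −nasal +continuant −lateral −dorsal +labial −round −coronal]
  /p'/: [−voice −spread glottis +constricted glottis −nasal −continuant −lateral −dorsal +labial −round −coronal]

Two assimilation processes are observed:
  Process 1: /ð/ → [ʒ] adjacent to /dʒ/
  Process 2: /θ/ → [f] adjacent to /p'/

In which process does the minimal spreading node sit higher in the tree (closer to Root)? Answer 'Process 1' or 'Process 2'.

Process 2

Process 1 alters [anterior], [strident]; the lowest common ancestor is Coronal (depth 3 from Root).
Process 2: the features that change are [labial], [round], [coronal], [anterior], [distributed], [strident]; the minimal node is X-node (depth 2).
X-node (depth 2) sits above Coronal (depth 3), making Process 2 the one with the higher spreading node.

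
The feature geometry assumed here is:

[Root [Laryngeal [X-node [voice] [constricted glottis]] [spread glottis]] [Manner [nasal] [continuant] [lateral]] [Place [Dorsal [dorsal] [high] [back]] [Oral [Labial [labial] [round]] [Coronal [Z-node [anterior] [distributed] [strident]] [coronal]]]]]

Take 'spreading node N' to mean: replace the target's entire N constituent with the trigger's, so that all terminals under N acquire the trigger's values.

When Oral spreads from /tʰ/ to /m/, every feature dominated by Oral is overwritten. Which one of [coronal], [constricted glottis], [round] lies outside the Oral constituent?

[constricted glottis]

The terminals dominated by Oral are [labial], [round], [anterior], [distributed], [strident], [coronal].
Of the listed options, [round], [coronal] are among these and would be overwritten by spreading Oral.
[constricted glottis] is not within the Oral subtree (it hangs from X-node), so /m/'s [constricted glottis] value survives.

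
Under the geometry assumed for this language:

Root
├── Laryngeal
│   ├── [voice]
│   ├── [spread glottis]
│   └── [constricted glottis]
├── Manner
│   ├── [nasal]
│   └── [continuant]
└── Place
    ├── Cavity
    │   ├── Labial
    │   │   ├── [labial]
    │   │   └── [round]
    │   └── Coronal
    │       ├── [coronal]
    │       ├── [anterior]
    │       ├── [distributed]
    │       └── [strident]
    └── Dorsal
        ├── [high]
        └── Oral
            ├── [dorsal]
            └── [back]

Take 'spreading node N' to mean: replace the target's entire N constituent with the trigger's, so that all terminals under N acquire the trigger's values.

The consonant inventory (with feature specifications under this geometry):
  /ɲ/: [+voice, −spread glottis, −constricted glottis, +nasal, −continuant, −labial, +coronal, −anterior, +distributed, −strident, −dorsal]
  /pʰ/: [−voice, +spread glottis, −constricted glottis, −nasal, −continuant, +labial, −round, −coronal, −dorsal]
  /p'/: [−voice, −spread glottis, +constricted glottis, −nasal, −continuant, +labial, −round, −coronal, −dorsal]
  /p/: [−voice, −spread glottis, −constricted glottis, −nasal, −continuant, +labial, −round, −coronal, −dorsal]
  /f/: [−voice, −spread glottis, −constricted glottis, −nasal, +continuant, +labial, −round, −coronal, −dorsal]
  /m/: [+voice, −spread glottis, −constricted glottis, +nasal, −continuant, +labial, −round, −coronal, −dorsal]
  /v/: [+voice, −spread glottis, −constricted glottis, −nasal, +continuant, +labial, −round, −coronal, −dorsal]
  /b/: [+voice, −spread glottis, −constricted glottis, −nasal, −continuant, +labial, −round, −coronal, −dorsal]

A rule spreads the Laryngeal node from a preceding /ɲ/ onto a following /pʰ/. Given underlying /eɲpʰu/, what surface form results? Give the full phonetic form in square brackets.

[eɲbu]

Terminals under Laryngeal in this geometry: [voice], [spread glottis], [constricted glottis].
The target acquires /ɲ/'s values for everything under Laryngeal — [+voice], [−spread glottis], [−constricted glottis] — while keeping its own [nasal], [continuant], [labial], ….
Among the inventory, only /b/ has exactly this specification, giving the surface form [eɲbu].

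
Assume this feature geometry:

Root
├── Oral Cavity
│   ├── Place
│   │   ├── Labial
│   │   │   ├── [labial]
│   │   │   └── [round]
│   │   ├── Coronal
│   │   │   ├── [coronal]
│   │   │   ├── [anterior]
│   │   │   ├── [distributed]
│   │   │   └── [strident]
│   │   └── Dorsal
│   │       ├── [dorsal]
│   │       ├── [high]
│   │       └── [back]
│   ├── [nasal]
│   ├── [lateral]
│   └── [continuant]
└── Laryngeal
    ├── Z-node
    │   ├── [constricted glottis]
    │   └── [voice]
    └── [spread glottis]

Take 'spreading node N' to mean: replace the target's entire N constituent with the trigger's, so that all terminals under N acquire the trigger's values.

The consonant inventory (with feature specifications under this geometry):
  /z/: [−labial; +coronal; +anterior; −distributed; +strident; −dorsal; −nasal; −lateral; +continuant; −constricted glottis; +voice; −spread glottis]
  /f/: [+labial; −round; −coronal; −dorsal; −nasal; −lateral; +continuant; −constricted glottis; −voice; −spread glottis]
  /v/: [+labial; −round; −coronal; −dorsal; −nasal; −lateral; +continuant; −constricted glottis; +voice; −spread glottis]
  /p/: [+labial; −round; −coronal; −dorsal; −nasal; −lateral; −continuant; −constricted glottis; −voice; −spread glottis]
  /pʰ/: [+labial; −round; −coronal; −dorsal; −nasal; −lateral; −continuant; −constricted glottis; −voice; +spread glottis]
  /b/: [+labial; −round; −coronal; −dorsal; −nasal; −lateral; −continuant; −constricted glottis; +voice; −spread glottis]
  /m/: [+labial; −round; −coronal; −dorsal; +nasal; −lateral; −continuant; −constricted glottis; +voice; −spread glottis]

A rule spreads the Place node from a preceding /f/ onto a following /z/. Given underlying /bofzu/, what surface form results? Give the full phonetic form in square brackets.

Place immediately or transitively dominates [labial], [round], [coronal], [anterior], [distributed], [strident], [dorsal], [high], [back].
The target acquires /f/'s values for everything under Place — [+labial], [−round], [−coronal], [−dorsal] — while keeping its own [nasal], [lateral], [continuant], ….
Among the inventory, only /v/ has exactly this specification, giving the surface form [bofvu].

[bofvu]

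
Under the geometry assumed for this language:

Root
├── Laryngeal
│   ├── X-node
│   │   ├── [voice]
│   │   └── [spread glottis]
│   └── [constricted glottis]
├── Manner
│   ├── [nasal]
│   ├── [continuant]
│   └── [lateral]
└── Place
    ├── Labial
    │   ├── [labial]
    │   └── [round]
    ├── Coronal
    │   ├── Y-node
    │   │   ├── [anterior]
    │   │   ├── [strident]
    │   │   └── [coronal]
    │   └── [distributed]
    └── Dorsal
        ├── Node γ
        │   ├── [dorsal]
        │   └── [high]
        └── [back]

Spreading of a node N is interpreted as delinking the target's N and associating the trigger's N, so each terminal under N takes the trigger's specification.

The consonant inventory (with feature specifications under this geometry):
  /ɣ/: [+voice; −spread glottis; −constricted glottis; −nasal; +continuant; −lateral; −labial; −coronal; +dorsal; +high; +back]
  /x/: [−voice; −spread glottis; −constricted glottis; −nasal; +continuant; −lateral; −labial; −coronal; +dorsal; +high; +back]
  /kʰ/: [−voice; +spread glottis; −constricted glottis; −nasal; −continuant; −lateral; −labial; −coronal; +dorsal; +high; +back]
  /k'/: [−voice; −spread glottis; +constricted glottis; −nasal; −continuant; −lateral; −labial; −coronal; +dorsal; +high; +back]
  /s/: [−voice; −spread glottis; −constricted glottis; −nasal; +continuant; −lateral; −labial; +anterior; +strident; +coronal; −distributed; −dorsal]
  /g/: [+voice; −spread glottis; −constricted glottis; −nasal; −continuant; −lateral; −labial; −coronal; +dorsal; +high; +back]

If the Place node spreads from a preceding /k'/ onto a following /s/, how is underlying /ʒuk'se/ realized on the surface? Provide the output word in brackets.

[ʒuk'xe]

Terminals under Place in this geometry: [labial], [round], [anterior], [strident], [coronal], [distributed], [dorsal], [high], [back].
After delinking /s/'s Place and linking /k'/'s, the affected terminals become [−labial], [−coronal], [+dorsal], [+high], [+back]; [voice], [spread glottis], [constricted glottis], … (outside Place) are retained from /s/.
The resulting bundle matches /x/ in the inventory; substituting it for /s/ gives [ʒuk'xe].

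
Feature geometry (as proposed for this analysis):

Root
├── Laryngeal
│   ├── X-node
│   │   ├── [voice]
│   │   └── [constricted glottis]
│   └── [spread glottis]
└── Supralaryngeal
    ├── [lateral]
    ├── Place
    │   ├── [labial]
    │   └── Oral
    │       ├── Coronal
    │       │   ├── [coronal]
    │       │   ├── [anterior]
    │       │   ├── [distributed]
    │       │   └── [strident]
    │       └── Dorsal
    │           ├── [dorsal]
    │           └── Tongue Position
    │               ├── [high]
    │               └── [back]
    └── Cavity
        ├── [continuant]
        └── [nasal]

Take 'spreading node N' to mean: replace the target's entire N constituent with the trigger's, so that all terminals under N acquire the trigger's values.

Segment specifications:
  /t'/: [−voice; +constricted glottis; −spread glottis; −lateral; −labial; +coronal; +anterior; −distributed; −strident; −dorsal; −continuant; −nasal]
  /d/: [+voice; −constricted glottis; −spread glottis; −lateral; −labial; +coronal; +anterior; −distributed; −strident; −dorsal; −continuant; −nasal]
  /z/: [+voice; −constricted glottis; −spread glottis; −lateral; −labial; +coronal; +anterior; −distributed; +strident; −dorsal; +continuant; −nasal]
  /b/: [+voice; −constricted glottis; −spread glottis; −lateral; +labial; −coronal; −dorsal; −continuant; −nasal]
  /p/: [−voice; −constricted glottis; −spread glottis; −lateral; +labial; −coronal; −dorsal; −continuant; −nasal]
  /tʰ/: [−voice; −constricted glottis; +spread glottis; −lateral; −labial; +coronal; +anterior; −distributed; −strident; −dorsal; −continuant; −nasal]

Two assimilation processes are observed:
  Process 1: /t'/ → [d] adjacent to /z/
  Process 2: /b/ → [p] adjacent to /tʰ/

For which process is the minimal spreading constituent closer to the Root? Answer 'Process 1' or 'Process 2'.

In Process 1, [voice], [constricted glottis] change, so the minimal spreading node is X-node at depth 2.
Process 2: the feature that changes is [voice]; the minimal node is [voice] (depth 3).
X-node is closer to Root than [voice], so Process 1 spreads the higher node.

Process 1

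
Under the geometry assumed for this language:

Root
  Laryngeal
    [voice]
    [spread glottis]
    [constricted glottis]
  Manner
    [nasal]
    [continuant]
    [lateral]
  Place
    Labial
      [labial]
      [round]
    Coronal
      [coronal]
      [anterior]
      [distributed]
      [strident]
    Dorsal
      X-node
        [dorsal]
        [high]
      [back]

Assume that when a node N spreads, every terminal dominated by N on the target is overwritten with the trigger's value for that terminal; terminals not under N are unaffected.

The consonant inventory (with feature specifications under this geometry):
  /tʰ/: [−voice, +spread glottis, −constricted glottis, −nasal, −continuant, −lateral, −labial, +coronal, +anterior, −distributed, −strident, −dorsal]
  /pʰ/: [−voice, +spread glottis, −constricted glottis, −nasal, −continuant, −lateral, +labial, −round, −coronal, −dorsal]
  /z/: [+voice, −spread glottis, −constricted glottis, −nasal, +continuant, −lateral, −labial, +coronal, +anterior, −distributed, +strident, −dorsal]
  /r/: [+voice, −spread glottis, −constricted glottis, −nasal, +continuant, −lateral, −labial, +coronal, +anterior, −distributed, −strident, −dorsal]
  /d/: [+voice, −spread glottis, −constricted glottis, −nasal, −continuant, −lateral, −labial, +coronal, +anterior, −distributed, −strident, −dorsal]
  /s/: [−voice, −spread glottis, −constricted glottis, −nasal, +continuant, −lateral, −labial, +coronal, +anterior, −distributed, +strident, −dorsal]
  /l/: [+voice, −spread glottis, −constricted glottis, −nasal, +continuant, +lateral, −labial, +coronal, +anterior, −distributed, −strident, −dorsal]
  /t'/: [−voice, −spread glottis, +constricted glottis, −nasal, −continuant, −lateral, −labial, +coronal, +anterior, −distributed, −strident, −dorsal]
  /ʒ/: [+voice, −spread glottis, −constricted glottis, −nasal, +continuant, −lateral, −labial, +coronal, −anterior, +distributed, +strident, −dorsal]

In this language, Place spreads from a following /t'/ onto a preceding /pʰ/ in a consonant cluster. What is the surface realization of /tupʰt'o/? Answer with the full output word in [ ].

[tutʰt'o]

The Place node dominates the terminals [labial], [round], [coronal], [anterior], [distributed], [strident], [dorsal], [high], [back].
The target acquires /t'/'s values for everything under Place — [−labial], [+coronal], [+anterior], [−distributed], [−strident], [−dorsal] — while keeping its own [voice], [spread glottis], [constricted glottis], ….
Among the inventory, only /tʰ/ has exactly this specification, giving the surface form [tutʰt'o].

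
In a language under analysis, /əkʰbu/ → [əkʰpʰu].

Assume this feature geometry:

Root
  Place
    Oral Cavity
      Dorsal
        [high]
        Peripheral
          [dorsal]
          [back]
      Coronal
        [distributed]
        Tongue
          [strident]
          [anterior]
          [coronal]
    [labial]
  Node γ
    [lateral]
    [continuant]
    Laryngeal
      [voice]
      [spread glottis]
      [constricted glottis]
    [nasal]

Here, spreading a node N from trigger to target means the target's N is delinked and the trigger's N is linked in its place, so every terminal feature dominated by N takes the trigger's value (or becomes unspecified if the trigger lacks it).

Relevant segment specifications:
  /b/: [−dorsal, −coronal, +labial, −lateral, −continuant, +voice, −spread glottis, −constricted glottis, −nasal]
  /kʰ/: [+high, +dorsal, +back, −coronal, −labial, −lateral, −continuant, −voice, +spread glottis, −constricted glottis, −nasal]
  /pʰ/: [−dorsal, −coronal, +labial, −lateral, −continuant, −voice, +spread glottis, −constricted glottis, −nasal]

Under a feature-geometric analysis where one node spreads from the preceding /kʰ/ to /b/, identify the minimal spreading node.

Laryngeal

/b/ and [pʰ] differ in [voice], [spread glottis]; every other specified feature is identical.
These terminals are all dominated by Laryngeal, and no proper subconstituent of Laryngeal covers them all; Laryngeal is their lowest common ancestor.
Delinking /b/'s Laryngeal and associating /kʰ/'s Laryngeal gives precisely the feature bundle of [pʰ].
[dorsal], [labial] stay as in /b/ although /kʰ/ differs there, so no node dominating them spread; among the remaining candidates Laryngeal is the lowest that derives the output.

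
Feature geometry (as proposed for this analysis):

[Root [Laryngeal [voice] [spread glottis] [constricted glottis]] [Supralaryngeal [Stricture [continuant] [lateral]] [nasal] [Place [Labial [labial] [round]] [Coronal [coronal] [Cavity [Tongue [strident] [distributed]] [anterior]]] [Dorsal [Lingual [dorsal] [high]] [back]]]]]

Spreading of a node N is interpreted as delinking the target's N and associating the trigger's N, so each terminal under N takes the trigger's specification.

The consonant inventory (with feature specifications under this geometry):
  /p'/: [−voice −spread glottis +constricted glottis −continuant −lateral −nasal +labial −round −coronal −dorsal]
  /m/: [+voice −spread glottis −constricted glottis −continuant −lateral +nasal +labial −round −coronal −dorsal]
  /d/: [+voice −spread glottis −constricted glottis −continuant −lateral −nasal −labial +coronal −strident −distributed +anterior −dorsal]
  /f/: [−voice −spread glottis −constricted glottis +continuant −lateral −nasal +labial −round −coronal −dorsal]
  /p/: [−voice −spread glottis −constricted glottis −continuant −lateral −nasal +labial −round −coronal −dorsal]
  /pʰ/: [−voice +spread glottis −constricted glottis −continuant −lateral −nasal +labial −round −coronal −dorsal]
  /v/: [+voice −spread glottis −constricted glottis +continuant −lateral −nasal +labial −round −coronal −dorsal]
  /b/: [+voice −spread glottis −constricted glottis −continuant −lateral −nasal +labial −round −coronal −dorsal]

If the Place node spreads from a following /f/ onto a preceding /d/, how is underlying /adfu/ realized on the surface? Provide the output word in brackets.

[abfu]

The Place node dominates the terminals [labial], [round], [coronal], [strident], [distributed], [anterior], [dorsal], [high], [back].
After delinking /d/'s Place and linking /f/'s, the affected terminals become [+labial], [−round], [−coronal], [−dorsal]; [voice], [spread glottis], [constricted glottis], … (outside Place) are retained from /d/.
Among the inventory, only /b/ has exactly this specification, giving the surface form [abfu].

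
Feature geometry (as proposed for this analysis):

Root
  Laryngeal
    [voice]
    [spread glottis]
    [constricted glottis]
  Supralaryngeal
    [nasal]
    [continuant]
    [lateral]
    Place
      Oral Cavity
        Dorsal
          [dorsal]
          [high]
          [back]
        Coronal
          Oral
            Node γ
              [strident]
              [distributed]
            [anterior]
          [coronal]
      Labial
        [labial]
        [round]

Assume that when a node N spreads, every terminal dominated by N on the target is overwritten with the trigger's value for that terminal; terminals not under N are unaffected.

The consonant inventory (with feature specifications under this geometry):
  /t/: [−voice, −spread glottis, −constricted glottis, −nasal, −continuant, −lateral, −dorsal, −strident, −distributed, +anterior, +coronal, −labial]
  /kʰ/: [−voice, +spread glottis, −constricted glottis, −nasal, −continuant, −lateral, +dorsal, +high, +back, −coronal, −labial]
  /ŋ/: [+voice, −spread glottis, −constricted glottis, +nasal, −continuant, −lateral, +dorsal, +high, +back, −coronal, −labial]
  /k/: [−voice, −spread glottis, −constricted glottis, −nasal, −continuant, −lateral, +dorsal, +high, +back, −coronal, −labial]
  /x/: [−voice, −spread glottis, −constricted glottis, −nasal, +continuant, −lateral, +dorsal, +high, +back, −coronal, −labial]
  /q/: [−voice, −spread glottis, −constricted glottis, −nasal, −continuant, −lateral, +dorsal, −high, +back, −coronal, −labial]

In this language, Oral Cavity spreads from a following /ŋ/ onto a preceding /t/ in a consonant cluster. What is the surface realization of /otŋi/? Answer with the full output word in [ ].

[okŋi]

Oral Cavity immediately or transitively dominates [dorsal], [high], [back], [strident], [distributed], [anterior], [coronal].
Spreading Oral Cavity from /ŋ/ onto /t/ replaces those values with /ŋ/'s: [+dorsal], [+high], [+back], [−coronal]. Features outside Oral Cavity ([voice], [spread glottis], [constricted glottis], …) stay as in /t/.
Among the inventory, only /k/ has exactly this specification, giving the surface form [okŋi].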